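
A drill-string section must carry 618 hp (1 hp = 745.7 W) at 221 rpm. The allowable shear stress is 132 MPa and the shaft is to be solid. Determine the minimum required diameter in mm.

91.6 mm

ω = 2π·221/60 = 23.14 rad/s, so T = P/ω = 618×745.7 / 23.14 = 19910 N·m.
For a solid shaft τ_max = 16T/(πd³), so d = (16T/(π τ_allow))^(1/3) = (16·19910/(π·1.32×10^8))^(1/3) = 0.09159 m.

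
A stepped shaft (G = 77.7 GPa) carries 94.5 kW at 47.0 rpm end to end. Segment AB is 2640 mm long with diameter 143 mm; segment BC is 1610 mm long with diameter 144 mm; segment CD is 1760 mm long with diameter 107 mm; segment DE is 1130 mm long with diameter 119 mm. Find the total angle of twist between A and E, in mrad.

73.3 mrad

ω = 2π·47.0/60 = 4.922 rad/s, so T = P/ω = 94.5×10³ / 4.922 = 19200 N·m.
J_AB = π(0.143)⁴/32 = 4.11×10^-5 m⁴; J_BC = π(0.144)⁴/32 = 4.22×10^-5 m⁴; J_CD = π(0.107)⁴/32 = 1.29×10^-5 m⁴; J_DE = π(0.119)⁴/32 = 1.97×10^-5 m⁴.
θ = (T/G)·Σ L_i/J_i = (19200/77.7×10⁹)·(2.64/4.11×10^-5 + 1.61/4.22×10^-5 + 1.76/1.29×10^-5 + 1.13/1.97×10^-5) = 0.07329 rad.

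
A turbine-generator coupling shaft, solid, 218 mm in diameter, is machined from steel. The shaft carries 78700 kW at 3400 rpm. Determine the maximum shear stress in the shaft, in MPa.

ω = 2π·3400/60 = 356.0 rad/s, so T = P/ω = 78700×10³ / 356.0 = 221000 N·m.
J = πd⁴/32 = π(0.218)⁴/32 = 2.217×10^-4 m⁴.
τ_max = T·r/J = 221000 × 0.109 / 2.217×10^-4 = 1.087×10^8 Pa.

109 MPa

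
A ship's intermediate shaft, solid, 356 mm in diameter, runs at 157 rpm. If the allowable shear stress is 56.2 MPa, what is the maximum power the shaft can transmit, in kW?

8190 kW

J = πd⁴/32 = π(0.356)⁴/32 = 1.577×10^-3 m⁴.
T_max = τ_allow·J/r = 5.62×10^7 × 1.577×10^-3 / 0.178 = 497900 N·m.
ω = 2π·157/60 = 16.44 rad/s, so P_max = T_max·ω = 8.185×10^6 W.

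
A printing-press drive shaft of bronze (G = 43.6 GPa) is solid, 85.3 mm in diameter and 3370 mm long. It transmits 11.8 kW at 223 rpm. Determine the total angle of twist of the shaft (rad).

0.00751 rad

ω = 2π·223/60 = 23.35 rad/s, so T = P/ω = 11.8×10³ / 23.35 = 505.3 N·m.
J = πd⁴/32 = π(0.0853)⁴/32 = 5.198×10^-6 m⁴.
θ = T·L/(G·J) = 505.3 × 3.37 / (43.6×10⁹ × 5.198×10^-6) = 7.514×10^-3 rad.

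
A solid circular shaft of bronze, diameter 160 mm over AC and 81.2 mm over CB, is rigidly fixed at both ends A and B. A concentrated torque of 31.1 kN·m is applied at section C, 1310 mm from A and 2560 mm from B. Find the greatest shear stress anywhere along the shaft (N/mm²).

Compatibility: T_A·a/J_AC = T_B·b/J_CB with T_A + T_B = T₀.
J_AC = 6.43×10^-5 m⁴, J_CB = 4.27×10^-6 m⁴, so T_A = T₀·(J_AC/a)/((J_AC/a)+(J_CB/b)) = 30080 N·m, T_B = 1021 N·m.
τ in each portion: τ_AC = 3.74×10^7 Pa, τ_CB = 9.71×10^6 Pa; maximum is in AC.
τ_max = T_AC·r/J = 30080·0.0800/6.43×10^-5 = 3.740×10^7 Pa.

37.4 N/mm²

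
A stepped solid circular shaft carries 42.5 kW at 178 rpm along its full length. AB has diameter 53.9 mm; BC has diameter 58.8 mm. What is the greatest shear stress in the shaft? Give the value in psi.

ω = 2π·178/60 = 18.64 rad/s, so T = P/ω = 42.5×10³ / 18.64 = 2280 N·m.
Under the same torque, τ_max = 16T/(πd³) is largest where d is smallest — segment AB (d = 53.9 mm).
τ_max = 16·2280/(π·(0.0539)³) = 7.416×10^7 Pa.

10800 psi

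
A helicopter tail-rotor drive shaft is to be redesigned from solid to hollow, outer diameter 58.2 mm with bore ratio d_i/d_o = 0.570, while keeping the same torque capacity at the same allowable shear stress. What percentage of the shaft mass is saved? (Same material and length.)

27.3 %

Equal τ_max and T ⇒ the solid shaft needs d_s³ = d_o³(1−k⁴), so d_s = 58.2·(1−0.570⁴)^(1/3) = 56.08 mm.
Area ratio A_h/A_s = d_o²(1−k²)/d_s² = (1−k²)/(1−k⁴)^(2/3) = 0.7272.
Mass saving = 1 − 0.7272 = 27.3 %.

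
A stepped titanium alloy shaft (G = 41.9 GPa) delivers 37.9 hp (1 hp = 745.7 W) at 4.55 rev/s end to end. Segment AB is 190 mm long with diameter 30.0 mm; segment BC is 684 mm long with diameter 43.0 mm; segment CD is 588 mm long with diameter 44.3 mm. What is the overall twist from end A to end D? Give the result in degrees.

8.09°

ω = 2π·4.55 = 28.59 rad/s, so T = P/ω = 37.9×745.7 / 28.59 = 988.6 N·m.
J_AB = π(0.0300)⁴/32 = 7.95×10^-8 m⁴; J_BC = π(0.0430)⁴/32 = 3.36×10^-7 m⁴; J_CD = π(0.0443)⁴/32 = 3.78×10^-7 m⁴.
θ = (T/G)·Σ L_i/J_i = (988.6/41.9×10⁹)·(0.190/7.95×10^-8 + 0.684/3.36×10^-7 + 0.588/3.78×10^-7) = 0.1411 rad.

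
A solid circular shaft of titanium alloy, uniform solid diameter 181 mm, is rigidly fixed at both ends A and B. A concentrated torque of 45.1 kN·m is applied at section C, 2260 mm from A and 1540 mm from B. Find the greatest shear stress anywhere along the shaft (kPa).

With uniform GJ and both ends fixed, compatibility θ_AC = θ_CB gives T_A·a = T_B·b, together with T_A + T_B = T₀.
T_A = T₀·b/(a+b) = 45100·1540/3800 = 18280 N·m; T_B = 26820 N·m.
τ in each portion: τ_AC = 1.57×10^7 Pa, τ_CB = 2.30×10^7 Pa; maximum is in CB.
τ_max = T_CB·r/J = 26820·0.0905/1.05×10^-4 = 2.304×10^7 Pa.

23000 kPa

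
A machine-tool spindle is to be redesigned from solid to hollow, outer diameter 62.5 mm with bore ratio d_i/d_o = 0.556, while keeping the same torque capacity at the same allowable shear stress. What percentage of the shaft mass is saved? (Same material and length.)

26.1 %

Equal τ_max and T ⇒ the solid shaft needs d_s³ = d_o³(1−k⁴), so d_s = 62.5·(1−0.556⁴)^(1/3) = 60.44 mm.
Area ratio A_h/A_s = d_o²(1−k²)/d_s² = (1−k²)/(1−k⁴)^(2/3) = 0.7387.
Mass saving = 1 − 0.7387 = 26.1 %.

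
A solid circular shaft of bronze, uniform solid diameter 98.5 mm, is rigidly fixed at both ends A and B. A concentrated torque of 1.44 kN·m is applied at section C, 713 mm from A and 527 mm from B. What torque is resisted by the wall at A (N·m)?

612 N·m

With uniform GJ and both ends fixed, compatibility θ_AC = θ_CB gives T_A·a = T_B·b, together with T_A + T_B = T₀.
T_A = T₀·b/(a+b) = 1440·527/1240 = 612.0 N·m; T_B = 828.0 N·m.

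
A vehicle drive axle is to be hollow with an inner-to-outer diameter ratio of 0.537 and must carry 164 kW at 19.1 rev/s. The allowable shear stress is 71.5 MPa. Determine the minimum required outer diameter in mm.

47.4 mm

ω = 2π·19.1 = 120.0 rad/s, so T = P/ω = 164×10³ / 120.0 = 1367 N·m.
For a hollow shaft with d_i/d_o = 0.537: τ_max = 16T/(π d_o³ (1−k⁴)), so d_o = [16T/(π τ_allow (1−k⁴))]^(1/3) = [16·1367/(π·7.15×10^7·0.9168)]^(1/3) = 0.04735 m.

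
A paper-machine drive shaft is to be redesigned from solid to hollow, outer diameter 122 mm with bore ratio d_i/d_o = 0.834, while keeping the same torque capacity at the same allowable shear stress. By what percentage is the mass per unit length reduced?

Equal τ_max and T ⇒ the solid shaft needs d_s³ = d_o³(1−k⁴), so d_s = 122·(1−0.834⁴)^(1/3) = 97.87 mm.
Area ratio A_h/A_s = d_o²(1−k²)/d_s² = (1−k²)/(1−k⁴)^(2/3) = 0.4731.
Mass saving = 1 − 0.4731 = 52.7 %.

52.7 %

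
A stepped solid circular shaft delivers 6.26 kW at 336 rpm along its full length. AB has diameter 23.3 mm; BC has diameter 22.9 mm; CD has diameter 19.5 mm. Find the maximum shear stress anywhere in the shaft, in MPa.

ω = 2π·336/60 = 35.19 rad/s, so T = P/ω = 6.26×10³ / 35.19 = 177.9 N·m.
Under the same torque, τ_max = 16T/(πd³) is largest where d is smallest — segment CD (d = 19.5 mm).
τ_max = 16·177.9/(π·(0.0195)³) = 1.222×10^8 Pa.

122 MPa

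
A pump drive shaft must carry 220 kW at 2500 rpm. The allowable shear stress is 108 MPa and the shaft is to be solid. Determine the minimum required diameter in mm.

34.1 mm

ω = 2π·2500/60 = 261.8 rad/s, so T = P/ω = 220×10³ / 261.8 = 840.3 N·m.
For a solid shaft τ_max = 16T/(πd³), so d = (16T/(π τ_allow))^(1/3) = (16·840.3/(π·1.08×10^8))^(1/3) = 0.03409 m.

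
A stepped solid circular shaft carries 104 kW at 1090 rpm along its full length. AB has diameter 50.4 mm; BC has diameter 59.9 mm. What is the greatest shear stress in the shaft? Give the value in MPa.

ω = 2π·1090/60 = 114.1 rad/s, so T = P/ω = 104×10³ / 114.1 = 911.1 N·m.
Under the same torque, τ_max = 16T/(πd³) is largest where d is smallest — segment AB (d = 50.4 mm).
τ_max = 16·911.1/(π·(0.0504)³) = 3.625×10^7 Pa.

36.2 MPa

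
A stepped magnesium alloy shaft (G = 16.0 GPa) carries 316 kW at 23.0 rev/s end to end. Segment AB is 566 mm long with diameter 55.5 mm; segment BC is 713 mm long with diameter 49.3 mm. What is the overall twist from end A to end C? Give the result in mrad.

251 mrad

ω = 2π·23.0 = 144.5 rad/s, so T = P/ω = 316×10³ / 144.5 = 2187 N·m.
J_AB = π(0.0555)⁴/32 = 9.31×10^-7 m⁴; J_BC = π(0.0493)⁴/32 = 5.80×10^-7 m⁴.
θ = (T/G)·Σ L_i/J_i = (2187/16.0×10⁹)·(0.566/9.31×10^-7 + 0.713/5.80×10^-7) = 0.2511 rad.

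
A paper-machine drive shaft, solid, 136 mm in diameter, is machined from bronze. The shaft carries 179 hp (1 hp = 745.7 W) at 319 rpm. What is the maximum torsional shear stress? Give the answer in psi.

ω = 2π·319/60 = 33.41 rad/s, so T = P/ω = 179×745.7 / 33.41 = 3996 N·m.
J = πd⁴/32 = π(0.136)⁴/32 = 3.359×10^-5 m⁴.
τ_max = T·r/J = 3996 × 0.0680 / 3.359×10^-5 = 8.090×10^6 Pa.

1170 psi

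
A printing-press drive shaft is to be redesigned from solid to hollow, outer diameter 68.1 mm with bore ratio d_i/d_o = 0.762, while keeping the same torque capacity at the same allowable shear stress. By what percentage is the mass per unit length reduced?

44.8 %

Equal τ_max and T ⇒ the solid shaft needs d_s³ = d_o³(1−k⁴), so d_s = 68.1·(1−0.762⁴)^(1/3) = 59.38 mm.
Area ratio A_h/A_s = d_o²(1−k²)/d_s² = (1−k²)/(1−k⁴)^(2/3) = 0.5516.
Mass saving = 1 − 0.5516 = 44.8 %.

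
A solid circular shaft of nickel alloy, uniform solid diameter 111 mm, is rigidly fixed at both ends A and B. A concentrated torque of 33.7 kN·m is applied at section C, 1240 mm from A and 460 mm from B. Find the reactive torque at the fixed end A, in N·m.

With uniform GJ and both ends fixed, compatibility θ_AC = θ_CB gives T_A·a = T_B·b, together with T_A + T_B = T₀.
T_A = T₀·b/(a+b) = 33700·460/1700 = 9119 N·m; T_B = 24580 N·m.

9120 N·m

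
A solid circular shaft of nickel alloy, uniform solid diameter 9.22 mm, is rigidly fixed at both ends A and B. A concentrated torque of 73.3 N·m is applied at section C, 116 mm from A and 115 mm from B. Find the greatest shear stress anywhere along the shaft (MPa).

239 MPa

With uniform GJ and both ends fixed, compatibility θ_AC = θ_CB gives T_A·a = T_B·b, together with T_A + T_B = T₀.
T_A = T₀·b/(a+b) = 73.30·115/231.0 = 36.49 N·m; T_B = 36.81 N·m.
τ in each portion: τ_AC = 2.37×10^8 Pa, τ_CB = 2.39×10^8 Pa; maximum is in CB.
τ_max = T_CB·r/J = 36.81·0.00461/7.09×10^-10 = 2.392×10^8 Pa.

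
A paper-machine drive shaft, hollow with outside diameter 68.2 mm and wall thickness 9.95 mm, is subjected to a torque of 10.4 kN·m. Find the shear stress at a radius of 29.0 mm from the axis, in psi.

J = π(d_o⁴ − d_i⁴)/32 = π(0.0682⁴ − 0.0483⁴)/32 = 1.590×10^-6 m⁴.
Shear stress varies linearly with radius: τ = T·r/J = 10400 × 0.0290 / 1.590×10^-6 = 1.897×10^8 Pa.

27500 psi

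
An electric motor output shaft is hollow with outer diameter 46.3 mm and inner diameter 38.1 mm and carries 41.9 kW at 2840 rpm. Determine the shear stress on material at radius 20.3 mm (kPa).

ω = 2π·2840/60 = 297.4 rad/s, so T = P/ω = 41.9×10³ / 297.4 = 140.9 N·m.
J = π(d_o⁴ − d_i⁴)/32 = π(0.0463⁴ − 0.0381⁴)/32 = 2.443×10^-7 m⁴.
Shear stress varies linearly with radius: τ = T·r/J = 140.9 × 0.0203 / 2.443×10^-7 = 1.171×10^7 Pa.

11700 kPa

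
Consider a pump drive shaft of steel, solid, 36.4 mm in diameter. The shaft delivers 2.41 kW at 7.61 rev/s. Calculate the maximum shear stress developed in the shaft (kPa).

ω = 2π·7.61 = 47.82 rad/s, so T = P/ω = 2.41×10³ / 47.82 = 50.40 N·m.
J = πd⁴/32 = π(0.0364)⁴/32 = 1.723×10^-7 m⁴.
τ_max = T·r/J = 50.40 × 0.0182 / 1.723×10^-7 = 5.323×10^6 Pa.

5320 kPa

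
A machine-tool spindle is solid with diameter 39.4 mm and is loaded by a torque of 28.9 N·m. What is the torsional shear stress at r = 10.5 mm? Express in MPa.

1.28 MPa

J = πd⁴/32 = π(0.0394)⁴/32 = 2.366×10^-7 m⁴.
Shear stress varies linearly with radius: τ = T·r/J = 28.90 × 0.0105 / 2.366×10^-7 = 1.283×10^6 Pa.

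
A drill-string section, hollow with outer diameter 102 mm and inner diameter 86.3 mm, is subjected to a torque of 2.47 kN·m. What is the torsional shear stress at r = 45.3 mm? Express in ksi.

3.13 ksi

J = π(d_o⁴ − d_i⁴)/32 = π(0.102⁴ − 0.0863⁴)/32 = 5.181×10^-6 m⁴.
Shear stress varies linearly with radius: τ = T·r/J = 2470 × 0.0453 / 5.181×10^-6 = 2.160×10^7 Pa.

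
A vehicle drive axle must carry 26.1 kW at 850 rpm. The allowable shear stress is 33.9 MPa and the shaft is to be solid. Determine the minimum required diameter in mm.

ω = 2π·850/60 = 89.01 rad/s, so T = P/ω = 26.1×10³ / 89.01 = 293.2 N·m.
For a solid shaft τ_max = 16T/(πd³), so d = (16T/(π τ_allow))^(1/3) = (16·293.2/(π·3.39×10^7))^(1/3) = 0.03532 m.

35.3 mm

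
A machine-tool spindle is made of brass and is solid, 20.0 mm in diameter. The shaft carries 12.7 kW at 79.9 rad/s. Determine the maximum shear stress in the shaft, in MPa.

101 MPa

ω = 79.9 rad/s, so T = P/ω = 12.7×10³ / 79.90 = 158.9 N·m.
J = πd⁴/32 = π(0.0200)⁴/32 = 1.571×10^-8 m⁴.
τ_max = T·r/J = 158.9 × 0.0100 / 1.571×10^-8 = 1.012×10^8 Pa.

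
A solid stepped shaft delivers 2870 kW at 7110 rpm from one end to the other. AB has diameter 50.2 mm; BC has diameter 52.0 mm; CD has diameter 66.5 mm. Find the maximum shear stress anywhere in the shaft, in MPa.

ω = 2π·7110/60 = 744.6 rad/s, so T = P/ω = 2870×10³ / 744.6 = 3855 N·m.
Under the same torque, τ_max = 16T/(πd³) is largest where d is smallest — segment AB (d = 50.2 mm).
τ_max = 16·3855/(π·(0.0502)³) = 1.552×10^8 Pa.

155 MPa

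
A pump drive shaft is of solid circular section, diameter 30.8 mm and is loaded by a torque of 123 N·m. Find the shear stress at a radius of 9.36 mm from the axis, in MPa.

13.0 MPa

J = πd⁴/32 = π(0.0308)⁴/32 = 8.835×10^-8 m⁴.
Shear stress varies linearly with radius: τ = T·r/J = 123.0 × 0.00936 / 8.835×10^-8 = 1.303×10^7 Pa.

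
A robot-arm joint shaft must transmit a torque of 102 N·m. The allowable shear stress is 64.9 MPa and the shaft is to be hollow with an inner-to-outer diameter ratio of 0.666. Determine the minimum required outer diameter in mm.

For a hollow shaft with d_i/d_o = 0.666: τ_max = 16T/(π d_o³ (1−k⁴)), so d_o = [16T/(π τ_allow (1−k⁴))]^(1/3) = [16·102.0/(π·6.49×10^7·0.8033)]^(1/3) = 0.02152 m.

21.5 mm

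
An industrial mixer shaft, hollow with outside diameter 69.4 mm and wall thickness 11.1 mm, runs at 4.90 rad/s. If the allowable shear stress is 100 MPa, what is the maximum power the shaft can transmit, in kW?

25.3 kW

J = π(d_o⁴ − d_i⁴)/32 = π(0.0694⁴ − 0.0472⁴)/32 = 1.790×10^-6 m⁴.
T_max = τ_allow·J/r = 1.00×10^8 × 1.790×10^-6 / 0.0347 = 5159 N·m.
ω = 4.90 rad/s, so P_max = T_max·ω = 2.528×10^4 W.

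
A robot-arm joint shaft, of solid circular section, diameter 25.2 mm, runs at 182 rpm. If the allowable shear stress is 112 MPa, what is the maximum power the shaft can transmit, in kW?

J = πd⁴/32 = π(0.0252)⁴/32 = 3.959×10^-8 m⁴.
T_max = τ_allow·J/r = 1.12×10^8 × 3.959×10^-8 / 0.0126 = 351.9 N·m.
ω = 2π·182/60 = 19.06 rad/s, so P_max = T_max·ω = 6707 W.

6.71 kW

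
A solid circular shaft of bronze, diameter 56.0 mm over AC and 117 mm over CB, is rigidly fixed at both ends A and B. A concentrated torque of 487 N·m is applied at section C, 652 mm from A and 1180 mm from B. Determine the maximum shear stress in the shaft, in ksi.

Compatibility: T_A·a/J_AC = T_B·b/J_CB with T_A + T_B = T₀.
J_AC = 9.65×10^-7 m⁴, J_CB = 1.84×10^-5 m⁴, so T_A = T₀·(J_AC/a)/((J_AC/a)+(J_CB/b)) = 42.24 N·m, T_B = 444.8 N·m.
τ in each portion: τ_AC = 1.23×10^6 Pa, τ_CB = 1.41×10^6 Pa; maximum is in CB.
τ_max = T_CB·r/J = 444.8·0.0585/1.84×10^-5 = 1.414×10^6 Pa.

0.205 ksi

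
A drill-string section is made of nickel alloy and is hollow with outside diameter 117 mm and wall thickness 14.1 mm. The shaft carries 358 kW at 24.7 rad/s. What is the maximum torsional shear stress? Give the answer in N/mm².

ω = 24.7 rad/s, so T = P/ω = 358×10³ / 24.70 = 14490 N·m.
J = π(d_o⁴ − d_i⁴)/32 = π(0.117⁴ − 0.0888⁴)/32 = 1.229×10^-5 m⁴.
τ_max = T·r/J = 14490 × 0.0585 / 1.229×10^-5 = 6.898×10^7 Pa.

69.0 N/mm²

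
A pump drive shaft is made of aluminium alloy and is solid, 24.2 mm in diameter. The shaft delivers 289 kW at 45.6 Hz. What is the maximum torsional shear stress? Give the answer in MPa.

ω = 2π·45.6 = 286.5 rad/s, so T = P/ω = 289×10³ / 286.5 = 1009 N·m.
J = πd⁴/32 = π(0.0242)⁴/32 = 3.367×10^-8 m⁴.
τ_max = T·r/J = 1009 × 0.0121 / 3.367×10^-8 = 3.625×10^8 Pa.

362 MPa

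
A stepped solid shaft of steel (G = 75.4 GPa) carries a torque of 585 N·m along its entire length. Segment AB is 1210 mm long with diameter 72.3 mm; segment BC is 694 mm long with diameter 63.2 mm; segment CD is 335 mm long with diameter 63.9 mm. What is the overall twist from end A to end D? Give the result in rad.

0.00853 rad

J_AB = π(0.0723)⁴/32 = 2.68×10^-6 m⁴; J_BC = π(0.0632)⁴/32 = 1.57×10^-6 m⁴; J_CD = π(0.0639)⁴/32 = 1.64×10^-6 m⁴.
θ = (T/G)·Σ L_i/J_i = (585.0/75.4×10⁹)·(1.21/2.68×10^-6 + 0.694/1.57×10^-6 + 0.335/1.64×10^-6) = 8.525×10^-3 rad.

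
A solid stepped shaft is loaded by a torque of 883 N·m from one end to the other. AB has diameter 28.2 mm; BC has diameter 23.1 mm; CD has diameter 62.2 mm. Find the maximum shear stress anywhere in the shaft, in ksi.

52.9 ksi

Under the same torque, τ_max = 16T/(πd³) is largest where d is smallest — segment BC (d = 23.1 mm).
τ_max = 16·883.0/(π·(0.0231)³) = 3.648×10^8 Pa.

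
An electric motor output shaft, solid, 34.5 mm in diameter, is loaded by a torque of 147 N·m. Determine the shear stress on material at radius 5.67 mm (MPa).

5.99 MPa

J = πd⁴/32 = π(0.0345)⁴/32 = 1.391×10^-7 m⁴.
Shear stress varies linearly with radius: τ = T·r/J = 147.0 × 0.00567 / 1.391×10^-7 = 5.993×10^6 Pa.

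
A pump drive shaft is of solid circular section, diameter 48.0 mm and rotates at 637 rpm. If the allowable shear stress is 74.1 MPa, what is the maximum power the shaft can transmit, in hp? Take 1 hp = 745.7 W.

J = πd⁴/32 = π(0.0480)⁴/32 = 5.212×10^-7 m⁴.
T_max = τ_allow·J/r = 7.41×10^7 × 5.212×10^-7 / 0.0240 = 1609 N·m.
ω = 2π·637/60 = 66.71 rad/s, so P_max = T_max·ω = 1.073×10^5 W.

144 hp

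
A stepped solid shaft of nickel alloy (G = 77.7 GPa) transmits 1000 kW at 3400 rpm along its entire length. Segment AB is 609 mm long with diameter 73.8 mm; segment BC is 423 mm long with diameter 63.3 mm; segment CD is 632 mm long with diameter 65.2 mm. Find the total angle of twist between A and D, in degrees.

1.73°

ω = 2π·3400/60 = 356.0 rad/s, so T = P/ω = 1000×10³ / 356.0 = 2809 N·m.
J_AB = π(0.0738)⁴/32 = 2.91×10^-6 m⁴; J_BC = π(0.0633)⁴/32 = 1.58×10^-6 m⁴; J_CD = π(0.0652)⁴/32 = 1.77×10^-6 m⁴.
θ = (T/G)·Σ L_i/J_i = (2809/77.7×10⁹)·(0.609/2.91×10^-6 + 0.423/1.58×10^-6 + 0.632/1.77×10^-6) = 0.03014 rad.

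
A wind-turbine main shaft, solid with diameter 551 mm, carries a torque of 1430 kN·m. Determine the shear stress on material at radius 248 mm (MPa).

39.2 MPa

J = πd⁴/32 = π(0.551)⁴/32 = 9.049×10^-3 m⁴.
Shear stress varies linearly with radius: τ = T·r/J = 1.430e6 × 0.248 / 9.049×10^-3 = 3.919×10^7 Pa.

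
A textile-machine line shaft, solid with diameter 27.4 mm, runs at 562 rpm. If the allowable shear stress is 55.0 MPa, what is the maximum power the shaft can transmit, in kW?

J = πd⁴/32 = π(0.0274)⁴/32 = 5.534×10^-8 m⁴.
T_max = τ_allow·J/r = 5.50×10^7 × 5.534×10^-8 / 0.0137 = 222.1 N·m.
ω = 2π·562/60 = 58.85 rad/s, so P_max = T_max·ω = 1.307×10^4 W.

13.1 kW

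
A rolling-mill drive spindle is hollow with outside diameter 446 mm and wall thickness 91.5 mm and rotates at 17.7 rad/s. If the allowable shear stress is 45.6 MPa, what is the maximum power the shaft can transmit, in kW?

12400 kW

J = π(d_o⁴ − d_i⁴)/32 = π(0.446⁴ − 0.263⁴)/32 = 3.415×10^-3 m⁴.
T_max = τ_allow·J/r = 4.56×10^7 × 3.415×10^-3 / 0.223 = 698300 N·m.
ω = 17.7 rad/s, so P_max = T_max·ω = 1.236×10^7 W.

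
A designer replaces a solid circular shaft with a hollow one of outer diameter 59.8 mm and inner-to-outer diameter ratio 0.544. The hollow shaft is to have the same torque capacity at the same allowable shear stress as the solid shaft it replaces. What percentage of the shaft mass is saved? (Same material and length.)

Equal τ_max and T ⇒ the solid shaft needs d_s³ = d_o³(1−k⁴), so d_s = 59.8·(1−0.544⁴)^(1/3) = 58.00 mm.
Area ratio A_h/A_s = d_o²(1−k²)/d_s² = (1−k²)/(1−k⁴)^(2/3) = 0.7484.
Mass saving = 1 − 0.7484 = 25.2 %.

25.2 %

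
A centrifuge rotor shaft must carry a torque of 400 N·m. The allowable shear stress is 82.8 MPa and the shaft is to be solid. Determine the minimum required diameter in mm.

29.1 mm

For a solid shaft τ_max = 16T/(πd³), so d = (16T/(π τ_allow))^(1/3) = (16·400.0/(π·8.28×10^7))^(1/3) = 0.02908 m.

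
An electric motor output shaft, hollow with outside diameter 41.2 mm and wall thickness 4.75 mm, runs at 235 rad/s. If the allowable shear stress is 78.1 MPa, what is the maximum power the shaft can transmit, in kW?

J = π(d_o⁴ − d_i⁴)/32 = π(0.0412⁴ − 0.0317⁴)/32 = 1.837×10^-7 m⁴.
T_max = τ_allow·J/r = 7.81×10^7 × 1.837×10^-7 / 0.0206 = 696.6 N·m.
ω = 235 rad/s, so P_max = T_max·ω = 1.637×10^5 W.

164 kW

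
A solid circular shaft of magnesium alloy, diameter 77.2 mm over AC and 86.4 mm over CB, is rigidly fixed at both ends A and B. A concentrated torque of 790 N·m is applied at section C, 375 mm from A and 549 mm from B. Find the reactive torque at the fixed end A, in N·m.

381 N·m

Compatibility: T_A·a/J_AC = T_B·b/J_CB with T_A + T_B = T₀.
J_AC = 3.49×10^-6 m⁴, J_CB = 5.47×10^-6 m⁴, so T_A = T₀·(J_AC/a)/((J_AC/a)+(J_CB/b)) = 381.3 N·m, T_B = 408.7 N·m.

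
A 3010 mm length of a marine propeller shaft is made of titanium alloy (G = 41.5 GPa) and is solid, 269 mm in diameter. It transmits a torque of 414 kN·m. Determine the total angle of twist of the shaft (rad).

J = πd⁴/32 = π(0.269)⁴/32 = 5.141×10^-4 m⁴.
θ = T·L/(G·J) = 414000 × 3.01 / (41.5×10⁹ × 5.141×10^-4) = 0.05841 rad.

0.0584 rad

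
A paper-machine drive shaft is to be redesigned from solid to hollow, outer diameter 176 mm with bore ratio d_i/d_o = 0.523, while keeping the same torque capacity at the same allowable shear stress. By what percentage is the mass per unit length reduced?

23.5 %

Equal τ_max and T ⇒ the solid shaft needs d_s³ = d_o³(1−k⁴), so d_s = 176·(1−0.523⁴)^(1/3) = 171.5 mm.
Area ratio A_h/A_s = d_o²(1−k²)/d_s² = (1−k²)/(1−k⁴)^(2/3) = 0.7651.
Mass saving = 1 − 0.7651 = 23.5 %.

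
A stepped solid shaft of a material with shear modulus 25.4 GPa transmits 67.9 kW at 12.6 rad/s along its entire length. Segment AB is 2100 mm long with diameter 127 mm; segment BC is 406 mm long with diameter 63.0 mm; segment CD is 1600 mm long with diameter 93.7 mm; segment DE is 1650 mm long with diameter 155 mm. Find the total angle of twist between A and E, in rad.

0.124 rad

ω = 12.6 rad/s, so T = P/ω = 67.9×10³ / 12.60 = 5389 N·m.
J_AB = π(0.127)⁴/32 = 2.55×10^-5 m⁴; J_BC = π(0.0630)⁴/32 = 1.55×10^-6 m⁴; J_CD = π(0.0937)⁴/32 = 7.57×10^-6 m⁴; J_DE = π(0.155)⁴/32 = 5.67×10^-5 m⁴.
θ = (T/G)·Σ L_i/J_i = (5389/25.4×10⁹)·(2.10/2.55×10^-5 + 0.406/1.55×10^-6 + 1.60/7.57×10^-6 + 1.65/5.67×10^-5) = 0.1242 rad.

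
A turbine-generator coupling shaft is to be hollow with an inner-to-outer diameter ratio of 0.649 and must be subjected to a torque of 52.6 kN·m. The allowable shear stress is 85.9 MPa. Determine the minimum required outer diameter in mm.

For a hollow shaft with d_i/d_o = 0.649: τ_max = 16T/(π d_o³ (1−k⁴)), so d_o = [16T/(π τ_allow (1−k⁴))]^(1/3) = [16·52600/(π·8.59×10^7·0.8226)]^(1/3) = 0.1559 m.

156 mm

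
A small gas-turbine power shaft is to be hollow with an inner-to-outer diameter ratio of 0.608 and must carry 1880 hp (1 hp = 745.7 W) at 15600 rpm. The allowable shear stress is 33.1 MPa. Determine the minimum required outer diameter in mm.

53.5 mm

ω = 2π·15600/60 = 1634 rad/s, so T = P/ω = 1880×745.7 / 1634 = 858.2 N·m.
For a hollow shaft with d_i/d_o = 0.608: τ_max = 16T/(π d_o³ (1−k⁴)), so d_o = [16T/(π τ_allow (1−k⁴))]^(1/3) = [16·858.2/(π·3.31×10^7·0.8633)]^(1/3) = 0.05348 m.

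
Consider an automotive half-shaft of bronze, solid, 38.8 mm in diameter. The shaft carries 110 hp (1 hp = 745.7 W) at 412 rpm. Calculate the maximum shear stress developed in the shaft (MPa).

166 MPa

ω = 2π·412/60 = 43.14 rad/s, so T = P/ω = 110×745.7 / 43.14 = 1901 N·m.
J = πd⁴/32 = π(0.0388)⁴/32 = 2.225×10^-7 m⁴.
τ_max = T·r/J = 1901 × 0.0194 / 2.225×10^-7 = 1.658×10^8 Pa.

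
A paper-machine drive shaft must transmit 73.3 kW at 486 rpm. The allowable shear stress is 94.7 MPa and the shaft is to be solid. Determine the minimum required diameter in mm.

42.6 mm

ω = 2π·486/60 = 50.89 rad/s, so T = P/ω = 73.3×10³ / 50.89 = 1440 N·m.
For a solid shaft τ_max = 16T/(πd³), so d = (16T/(π τ_allow))^(1/3) = (16·1440/(π·9.47×10^7))^(1/3) = 0.04263 m.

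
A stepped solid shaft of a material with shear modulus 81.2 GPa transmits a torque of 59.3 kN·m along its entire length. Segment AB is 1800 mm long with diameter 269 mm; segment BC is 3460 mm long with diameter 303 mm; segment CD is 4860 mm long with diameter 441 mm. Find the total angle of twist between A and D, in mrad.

J_AB = π(0.269)⁴/32 = 5.14×10^-4 m⁴; J_BC = π(0.303)⁴/32 = 8.28×10^-4 m⁴; J_CD = π(0.441)⁴/32 = 3.71×10^-3 m⁴.
θ = (T/G)·Σ L_i/J_i = (59300/81.2×10⁹)·(1.80/5.14×10^-4 + 3.46/8.28×10^-4 + 4.86/3.71×10^-3) = 6.567×10^-3 rad.

6.57 mrad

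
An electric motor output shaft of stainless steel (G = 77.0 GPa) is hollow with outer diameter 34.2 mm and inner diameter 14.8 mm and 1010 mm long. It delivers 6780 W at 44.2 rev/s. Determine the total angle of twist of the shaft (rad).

0.00247 rad

ω = 2π·44.2 = 277.7 rad/s, so T = P/ω = 6780 / 277.7 = 24.41 N·m.
J = π(d_o⁴ − d_i⁴)/32 = π(0.0342⁴ − 0.0148⁴)/32 = 1.296×10^-7 m⁴.
θ = T·L/(G·J) = 24.41 × 1.01 / (77.0×10⁹ × 1.296×10^-7) = 2.471×10^-3 rad.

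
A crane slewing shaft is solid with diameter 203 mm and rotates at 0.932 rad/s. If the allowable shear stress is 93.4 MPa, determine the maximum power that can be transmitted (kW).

143 kW

J = πd⁴/32 = π(0.203)⁴/32 = 1.667×10^-4 m⁴.
T_max = τ_allow·J/r = 9.34×10^7 × 1.667×10^-4 / 0.102 = 153400 N·m.
ω = 0.932 rad/s, so P_max = T_max·ω = 1.430×10^5 W.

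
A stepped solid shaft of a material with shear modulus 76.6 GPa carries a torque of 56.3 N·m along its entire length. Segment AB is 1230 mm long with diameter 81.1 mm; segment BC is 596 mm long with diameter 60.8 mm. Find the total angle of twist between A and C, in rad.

J_AB = π(0.0811)⁴/32 = 4.25×10^-6 m⁴; J_BC = π(0.0608)⁴/32 = 1.34×10^-6 m⁴.
θ = (T/G)·Σ L_i/J_i = (56.30/76.6×10⁹)·(1.23/4.25×10^-6 + 0.596/1.34×10^-6) = 5.394×10^-4 rad.

5.39e-4 rad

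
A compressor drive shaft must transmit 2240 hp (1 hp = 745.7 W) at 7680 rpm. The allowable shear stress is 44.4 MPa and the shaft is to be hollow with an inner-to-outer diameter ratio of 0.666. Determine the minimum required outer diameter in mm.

66.7 mm

ω = 2π·7680/60 = 804.2 rad/s, so T = P/ω = 2240×745.7 / 804.2 = 2077 N·m.
For a hollow shaft with d_i/d_o = 0.666: τ_max = 16T/(π d_o³ (1−k⁴)), so d_o = [16T/(π τ_allow (1−k⁴))]^(1/3) = [16·2077/(π·4.44×10^7·0.8033)]^(1/3) = 0.06669 m.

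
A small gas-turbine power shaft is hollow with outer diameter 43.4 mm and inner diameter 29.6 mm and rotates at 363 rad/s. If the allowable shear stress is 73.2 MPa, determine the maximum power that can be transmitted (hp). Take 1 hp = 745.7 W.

J = π(d_o⁴ − d_i⁴)/32 = π(0.0434⁴ − 0.0296⁴)/32 = 2.729×10^-7 m⁴.
T_max = τ_allow·J/r = 7.32×10^7 × 2.729×10^-7 / 0.0217 = 920.7 N·m.
ω = 363 rad/s, so P_max = T_max·ω = 3.342×10^5 W.

448 hp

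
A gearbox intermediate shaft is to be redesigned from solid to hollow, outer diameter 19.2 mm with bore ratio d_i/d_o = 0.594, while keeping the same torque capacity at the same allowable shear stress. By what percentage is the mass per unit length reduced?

Equal τ_max and T ⇒ the solid shaft needs d_s³ = d_o³(1−k⁴), so d_s = 19.2·(1−0.594⁴)^(1/3) = 18.37 mm.
Area ratio A_h/A_s = d_o²(1−k²)/d_s² = (1−k²)/(1−k⁴)^(2/3) = 0.7071.
Mass saving = 1 − 0.7071 = 29.3 %.

29.3 %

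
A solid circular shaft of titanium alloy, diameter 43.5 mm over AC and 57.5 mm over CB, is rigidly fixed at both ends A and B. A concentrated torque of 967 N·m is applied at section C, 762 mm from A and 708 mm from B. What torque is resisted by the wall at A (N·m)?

226 N·m

Compatibility: T_A·a/J_AC = T_B·b/J_CB with T_A + T_B = T₀.
J_AC = 3.52×10^-7 m⁴, J_CB = 1.07×10^-6 m⁴, so T_A = T₀·(J_AC/a)/((J_AC/a)+(J_CB/b)) = 225.6 N·m, T_B = 741.4 N·m.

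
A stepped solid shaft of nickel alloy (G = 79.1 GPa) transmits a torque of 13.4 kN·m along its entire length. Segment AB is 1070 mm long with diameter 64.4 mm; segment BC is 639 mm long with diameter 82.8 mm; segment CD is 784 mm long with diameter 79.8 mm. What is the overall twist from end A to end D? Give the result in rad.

J_AB = π(0.0644)⁴/32 = 1.69×10^-6 m⁴; J_BC = π(0.0828)⁴/32 = 4.61×10^-6 m⁴; J_CD = π(0.0798)⁴/32 = 3.98×10^-6 m⁴.
θ = (T/G)·Σ L_i/J_i = (13400/79.1×10⁹)·(1.07/1.69×10^-6 + 0.639/4.61×10^-6 + 0.784/3.98×10^-6) = 0.1642 rad.

0.164 rad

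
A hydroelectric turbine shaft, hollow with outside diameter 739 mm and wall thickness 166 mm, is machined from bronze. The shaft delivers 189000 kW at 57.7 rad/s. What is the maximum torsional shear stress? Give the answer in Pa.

ω = 57.7 rad/s, so T = P/ω = 189000×10³ / 57.70 = 3.276e6 N·m.
J = π(d_o⁴ − d_i⁴)/32 = π(0.739⁴ − 0.407⁴)/32 = 0.02659 m⁴.
τ_max = T·r/J = 3.276e6 × 0.369 / 0.02659 = 4.552×10^7 Pa.

4.55e7 Pa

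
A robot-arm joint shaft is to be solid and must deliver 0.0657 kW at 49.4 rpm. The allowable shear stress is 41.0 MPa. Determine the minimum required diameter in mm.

11.6 mm

ω = 2π·49.4/60 = 5.173 rad/s, so T = P/ω = 0.0657×10³ / 5.173 = 12.70 N·m.
For a solid shaft τ_max = 16T/(πd³), so d = (16T/(π τ_allow))^(1/3) = (16·12.70/(π·4.10×10^7))^(1/3) = 0.01164 m.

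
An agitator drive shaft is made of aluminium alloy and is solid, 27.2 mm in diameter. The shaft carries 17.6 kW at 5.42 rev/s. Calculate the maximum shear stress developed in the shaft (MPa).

ω = 2π·5.42 = 34.05 rad/s, so T = P/ω = 17.6×10³ / 34.05 = 516.8 N·m.
J = πd⁴/32 = π(0.0272)⁴/32 = 5.374×10^-8 m⁴.
τ_max = T·r/J = 516.8 × 0.0136 / 5.374×10^-8 = 1.308×10^8 Pa.

131 MPa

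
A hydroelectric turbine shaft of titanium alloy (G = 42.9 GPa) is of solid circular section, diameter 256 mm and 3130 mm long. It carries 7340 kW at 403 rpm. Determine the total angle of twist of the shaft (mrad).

ω = 2π·403/60 = 42.20 rad/s, so T = P/ω = 7340×10³ / 42.20 = 173900 N·m.
J = πd⁴/32 = π(0.256)⁴/32 = 4.217×10^-4 m⁴.
θ = T·L/(G·J) = 173900 × 3.13 / (42.9×10⁹ × 4.217×10^-4) = 0.03009 rad.

30.1 mrad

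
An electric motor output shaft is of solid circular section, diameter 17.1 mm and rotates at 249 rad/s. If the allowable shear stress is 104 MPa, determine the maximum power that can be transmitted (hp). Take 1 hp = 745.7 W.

J = πd⁴/32 = π(0.0171)⁴/32 = 8.394×10^-9 m⁴.
T_max = τ_allow·J/r = 1.04×10^8 × 8.394×10^-9 / 0.00855 = 102.1 N·m.
ω = 249 rad/s, so P_max = T_max·ω = 2.542×10^4 W.

34.1 hp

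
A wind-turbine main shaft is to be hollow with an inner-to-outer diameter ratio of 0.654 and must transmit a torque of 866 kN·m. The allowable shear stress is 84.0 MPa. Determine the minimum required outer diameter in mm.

For a hollow shaft with d_i/d_o = 0.654: τ_max = 16T/(π d_o³ (1−k⁴)), so d_o = [16T/(π τ_allow (1−k⁴))]^(1/3) = [16·866000/(π·8.40×10^7·0.8171)]^(1/3) = 0.4005 m.

401 mm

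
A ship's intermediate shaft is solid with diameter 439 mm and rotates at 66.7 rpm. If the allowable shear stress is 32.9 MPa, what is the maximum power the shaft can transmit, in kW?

J = πd⁴/32 = π(0.439)⁴/32 = 3.646×10^-3 m⁴.
T_max = τ_allow·J/r = 3.29×10^7 × 3.646×10^-3 / 0.220 = 546500 N·m.
ω = 2π·66.7/60 = 6.985 rad/s, so P_max = T_max·ω = 3.817×10^6 W.

3820 kW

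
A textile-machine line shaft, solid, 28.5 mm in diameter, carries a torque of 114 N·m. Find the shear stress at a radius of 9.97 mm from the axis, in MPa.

17.5 MPa

J = πd⁴/32 = π(0.0285)⁴/32 = 6.477×10^-8 m⁴.
Shear stress varies linearly with radius: τ = T·r/J = 114.0 × 0.00997 / 6.477×10^-8 = 1.755×10^7 Pa.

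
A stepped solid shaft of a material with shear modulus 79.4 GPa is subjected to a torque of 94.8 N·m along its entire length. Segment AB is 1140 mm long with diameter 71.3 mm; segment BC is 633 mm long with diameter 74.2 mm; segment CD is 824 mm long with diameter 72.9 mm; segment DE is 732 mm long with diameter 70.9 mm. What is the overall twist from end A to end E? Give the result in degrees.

0.0858°

J_AB = π(0.0713)⁴/32 = 2.54×10^-6 m⁴; J_BC = π(0.0742)⁴/32 = 2.98×10^-6 m⁴; J_CD = π(0.0729)⁴/32 = 2.77×10^-6 m⁴; J_DE = π(0.0709)⁴/32 = 2.48×10^-6 m⁴.
θ = (T/G)·Σ L_i/J_i = (94.80/79.4×10⁹)·(1.14/2.54×10^-6 + 0.633/2.98×10^-6 + 0.824/2.77×10^-6 + 0.732/2.48×10^-6) = 1.498×10^-3 rad.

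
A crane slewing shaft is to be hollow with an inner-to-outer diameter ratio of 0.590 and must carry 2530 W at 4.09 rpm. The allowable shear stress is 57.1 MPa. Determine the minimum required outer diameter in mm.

84.3 mm

ω = 2π·4.09/60 = 0.4283 rad/s, so T = P/ω = 2530 / 0.4283 = 5907 N·m.
For a hollow shaft with d_i/d_o = 0.590: τ_max = 16T/(π d_o³ (1−k⁴)), so d_o = [16T/(π τ_allow (1−k⁴))]^(1/3) = [16·5907/(π·5.71×10^7·0.8788)]^(1/3) = 0.08432 m.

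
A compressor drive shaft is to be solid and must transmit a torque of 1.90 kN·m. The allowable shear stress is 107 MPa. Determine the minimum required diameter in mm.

44.9 mm

For a solid shaft τ_max = 16T/(πd³), so d = (16T/(π τ_allow))^(1/3) = (16·1900/(π·1.07×10^8))^(1/3) = 0.04489 m.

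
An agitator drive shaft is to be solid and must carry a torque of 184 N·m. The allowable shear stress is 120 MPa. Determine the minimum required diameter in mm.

19.8 mm

For a solid shaft τ_max = 16T/(πd³), so d = (16T/(π τ_allow))^(1/3) = (16·184.0/(π·1.20×10^8))^(1/3) = 0.01984 m.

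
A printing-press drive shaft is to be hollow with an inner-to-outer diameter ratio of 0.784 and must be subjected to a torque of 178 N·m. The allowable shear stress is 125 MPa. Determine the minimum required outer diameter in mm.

22.7 mm

For a hollow shaft with d_i/d_o = 0.784: τ_max = 16T/(π d_o³ (1−k⁴)), so d_o = [16T/(π τ_allow (1−k⁴))]^(1/3) = [16·178.0/(π·1.25×10^8·0.6222)]^(1/3) = 0.02267 m.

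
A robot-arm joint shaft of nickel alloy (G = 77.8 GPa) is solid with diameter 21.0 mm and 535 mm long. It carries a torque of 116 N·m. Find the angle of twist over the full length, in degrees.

2.39°

J = πd⁴/32 = π(0.0210)⁴/32 = 1.909×10^-8 m⁴.
θ = T·L/(G·J) = 116.0 × 0.535 / (77.8×10⁹ × 1.909×10^-8) = 0.04178 rad.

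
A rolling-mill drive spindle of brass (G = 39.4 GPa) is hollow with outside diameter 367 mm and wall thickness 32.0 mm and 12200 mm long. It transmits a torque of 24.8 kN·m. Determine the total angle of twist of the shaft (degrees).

0.461°

J = π(d_o⁴ − d_i⁴)/32 = π(0.367⁴ − 0.303⁴)/32 = 9.535×10^-4 m⁴.
θ = T·L/(G·J) = 24800 × 12.2 / (39.4×10⁹ × 9.535×10^-4) = 8.054×10^-3 rad.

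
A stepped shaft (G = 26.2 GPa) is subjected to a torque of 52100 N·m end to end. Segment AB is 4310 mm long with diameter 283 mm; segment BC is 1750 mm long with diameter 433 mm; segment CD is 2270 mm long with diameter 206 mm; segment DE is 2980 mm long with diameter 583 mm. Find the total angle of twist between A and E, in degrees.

J_AB = π(0.283)⁴/32 = 6.30×10^-4 m⁴; J_BC = π(0.433)⁴/32 = 3.45×10^-3 m⁴; J_CD = π(0.206)⁴/32 = 1.77×10^-4 m⁴; J_DE = π(0.583)⁴/32 = 0.0113 m⁴.
θ = (T/G)·Σ L_i/J_i = (52100/26.2×10⁹)·(4.31/6.30×10^-4 + 1.75/3.45×10^-3 + 2.27/1.77×10^-4 + 2.98/0.0113) = 0.04067 rad.

2.33°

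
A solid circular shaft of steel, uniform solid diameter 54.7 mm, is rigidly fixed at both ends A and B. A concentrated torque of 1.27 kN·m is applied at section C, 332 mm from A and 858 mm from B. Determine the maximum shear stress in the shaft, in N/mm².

With uniform GJ and both ends fixed, compatibility θ_AC = θ_CB gives T_A·a = T_B·b, together with T_A + T_B = T₀.
T_A = T₀·b/(a+b) = 1270·858/1190 = 915.7 N·m; T_B = 354.3 N·m.
τ in each portion: τ_AC = 2.85×10^7 Pa, τ_CB = 1.10×10^7 Pa; maximum is in AC.
τ_max = T_AC·r/J = 915.7·0.0274/8.79×10^-7 = 2.849×10^7 Pa.

28.5 N/mm²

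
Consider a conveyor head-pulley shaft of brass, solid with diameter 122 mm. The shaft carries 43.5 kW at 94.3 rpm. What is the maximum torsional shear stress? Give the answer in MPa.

12.4 MPa

ω = 2π·94.3/60 = 9.875 rad/s, so T = P/ω = 43.5×10³ / 9.875 = 4405 N·m.
J = πd⁴/32 = π(0.122)⁴/32 = 2.175×10^-5 m⁴.
τ_max = T·r/J = 4405 × 0.0610 / 2.175×10^-5 = 1.235×10^7 Pa.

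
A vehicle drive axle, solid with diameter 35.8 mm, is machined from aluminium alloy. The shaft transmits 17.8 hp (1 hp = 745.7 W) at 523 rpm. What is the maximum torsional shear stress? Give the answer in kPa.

ω = 2π·523/60 = 54.77 rad/s, so T = P/ω = 17.8×745.7 / 54.77 = 242.4 N·m.
J = πd⁴/32 = π(0.0358)⁴/32 = 1.613×10^-7 m⁴.
τ_max = T·r/J = 242.4 × 0.0179 / 1.613×10^-7 = 2.690×10^7 Pa.

26900 kPa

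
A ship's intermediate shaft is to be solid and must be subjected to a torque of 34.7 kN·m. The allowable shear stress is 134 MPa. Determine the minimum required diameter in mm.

For a solid shaft τ_max = 16T/(πd³), so d = (16T/(π τ_allow))^(1/3) = (16·34700/(π·1.34×10^8))^(1/3) = 0.1097 m.

110 mm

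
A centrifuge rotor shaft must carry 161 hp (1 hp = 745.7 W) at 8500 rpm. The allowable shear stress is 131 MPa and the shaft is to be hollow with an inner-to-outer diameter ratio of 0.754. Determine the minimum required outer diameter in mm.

19.8 mm

ω = 2π·8500/60 = 890.1 rad/s, so T = P/ω = 161×745.7 / 890.1 = 134.9 N·m.
For a hollow shaft with d_i/d_o = 0.754: τ_max = 16T/(π d_o³ (1−k⁴)), so d_o = [16T/(π τ_allow (1−k⁴))]^(1/3) = [16·134.9/(π·1.31×10^8·0.6768)]^(1/3) = 0.01979 m.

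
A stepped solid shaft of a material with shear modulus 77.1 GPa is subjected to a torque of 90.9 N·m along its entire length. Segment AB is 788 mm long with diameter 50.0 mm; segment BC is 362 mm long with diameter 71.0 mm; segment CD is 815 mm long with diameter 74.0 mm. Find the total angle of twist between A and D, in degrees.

0.115°

J_AB = π(0.0500)⁴/32 = 6.14×10^-7 m⁴; J_BC = π(0.0710)⁴/32 = 2.49×10^-6 m⁴; J_CD = π(0.0740)⁴/32 = 2.94×10^-6 m⁴.
θ = (T/G)·Σ L_i/J_i = (90.90/77.1×10⁹)·(0.788/6.14×10^-7 + 0.362/2.49×10^-6 + 0.815/2.94×10^-6) = 2.012×10^-3 rad.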